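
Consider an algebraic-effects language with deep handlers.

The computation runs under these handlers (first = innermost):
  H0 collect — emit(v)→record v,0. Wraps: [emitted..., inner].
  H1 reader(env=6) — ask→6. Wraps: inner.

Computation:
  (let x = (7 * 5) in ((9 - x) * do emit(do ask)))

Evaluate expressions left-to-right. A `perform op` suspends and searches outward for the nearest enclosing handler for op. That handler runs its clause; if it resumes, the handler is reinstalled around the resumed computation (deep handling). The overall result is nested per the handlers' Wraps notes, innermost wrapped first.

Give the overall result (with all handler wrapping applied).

Answer: [6, 0]

Step-by-step:
ask @ H1 ⇒ 6
emit(6) @ H0 ⇒ out+=6
H0 returns [6, 0]
H1 returns [6, 0]
= [6, 0]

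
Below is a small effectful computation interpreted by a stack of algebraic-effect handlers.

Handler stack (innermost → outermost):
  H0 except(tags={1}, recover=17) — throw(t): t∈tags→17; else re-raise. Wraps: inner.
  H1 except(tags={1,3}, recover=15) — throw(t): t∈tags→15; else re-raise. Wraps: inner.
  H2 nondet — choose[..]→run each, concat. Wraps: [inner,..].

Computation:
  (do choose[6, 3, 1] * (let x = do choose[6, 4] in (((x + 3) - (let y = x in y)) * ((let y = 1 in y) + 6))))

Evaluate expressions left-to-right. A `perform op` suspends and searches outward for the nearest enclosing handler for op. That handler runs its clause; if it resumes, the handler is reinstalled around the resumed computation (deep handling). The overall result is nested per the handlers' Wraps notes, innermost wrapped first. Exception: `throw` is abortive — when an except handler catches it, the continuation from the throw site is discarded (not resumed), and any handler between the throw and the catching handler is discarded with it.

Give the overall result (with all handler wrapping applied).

Answer: [126, 126, 63, 63, 21, 21]

Step-by-step:
choose[6, 3, 1] @ H2
  branch[0] choose=6:
    choose[6, 4] @ H2
      branch[0] choose=6:
        H0 returns 126
        H1 returns 126
        H2 returns [126]
      branch[1] choose=4:
        H0 returns 126
        H1 returns 126
        H2 returns [126]
  branch[1] choose=3:
    choose[6, 4] @ H2
      branch[0] choose=6:
        H0 returns 63
        H1 returns 63
        H2 returns [63]
      branch[1] choose=4:
        H0 returns 63
        H1 returns 63
        H2 returns [63]
  branch[2] choose=1:
    choose[6, 4] @ H2
      branch[0] choose=6:
        H0 returns 21
        H1 returns 21
        H2 returns [21]
      branch[1] choose=4:
        H0 returns 21
        H1 returns 21
        H2 returns [21]
= [126, 126, 63, 63, 21, 21]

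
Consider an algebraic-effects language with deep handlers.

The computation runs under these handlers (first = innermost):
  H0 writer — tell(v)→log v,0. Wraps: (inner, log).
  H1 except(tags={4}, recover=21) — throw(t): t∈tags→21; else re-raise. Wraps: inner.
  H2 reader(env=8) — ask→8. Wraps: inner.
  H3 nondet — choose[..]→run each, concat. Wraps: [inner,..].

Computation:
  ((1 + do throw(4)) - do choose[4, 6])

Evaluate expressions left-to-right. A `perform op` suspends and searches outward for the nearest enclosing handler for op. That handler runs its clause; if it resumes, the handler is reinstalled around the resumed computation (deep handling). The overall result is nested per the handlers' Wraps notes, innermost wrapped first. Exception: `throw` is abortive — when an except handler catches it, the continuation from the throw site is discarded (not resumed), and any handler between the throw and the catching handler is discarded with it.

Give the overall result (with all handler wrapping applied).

Answer: [21]

Working:
throw(4) @ H1 caught ⇒ 21
H2 returns 21
H3 returns [21]
= [21]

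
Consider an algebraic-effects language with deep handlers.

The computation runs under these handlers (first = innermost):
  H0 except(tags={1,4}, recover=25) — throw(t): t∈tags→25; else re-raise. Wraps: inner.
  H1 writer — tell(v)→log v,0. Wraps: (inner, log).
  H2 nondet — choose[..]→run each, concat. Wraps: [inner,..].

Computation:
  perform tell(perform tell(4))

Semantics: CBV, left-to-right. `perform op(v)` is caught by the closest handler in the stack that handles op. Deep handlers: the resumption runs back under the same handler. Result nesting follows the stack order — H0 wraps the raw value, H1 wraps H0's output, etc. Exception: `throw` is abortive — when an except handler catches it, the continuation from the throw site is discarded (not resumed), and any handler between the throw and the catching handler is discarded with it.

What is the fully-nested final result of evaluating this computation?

Step-by-step:
tell(4) @ H1 ⇒ log+=4
tell(0) @ H1 ⇒ log+=0
H0 returns 0
H1 returns (0, (4, 0))
H2 returns [(0, (4, 0))]
= [(0, (4, 0))]

Answer: [(0, (4, 0))]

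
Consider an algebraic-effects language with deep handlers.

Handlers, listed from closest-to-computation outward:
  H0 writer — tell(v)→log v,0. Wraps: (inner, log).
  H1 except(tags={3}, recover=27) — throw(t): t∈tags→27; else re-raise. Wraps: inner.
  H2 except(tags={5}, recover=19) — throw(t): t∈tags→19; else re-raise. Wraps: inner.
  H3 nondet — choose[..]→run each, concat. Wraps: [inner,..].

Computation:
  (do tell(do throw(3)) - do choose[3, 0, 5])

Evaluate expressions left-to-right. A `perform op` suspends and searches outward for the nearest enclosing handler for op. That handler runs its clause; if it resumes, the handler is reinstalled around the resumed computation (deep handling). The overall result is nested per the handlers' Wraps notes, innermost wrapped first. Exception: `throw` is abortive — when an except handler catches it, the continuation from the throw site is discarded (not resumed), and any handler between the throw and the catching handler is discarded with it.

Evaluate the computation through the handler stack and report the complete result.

Answer: [27]

Step-by-step:
throw(3) @ H1 caught ⇒ 27
H2 returns 27
H3 returns [27]
= [27]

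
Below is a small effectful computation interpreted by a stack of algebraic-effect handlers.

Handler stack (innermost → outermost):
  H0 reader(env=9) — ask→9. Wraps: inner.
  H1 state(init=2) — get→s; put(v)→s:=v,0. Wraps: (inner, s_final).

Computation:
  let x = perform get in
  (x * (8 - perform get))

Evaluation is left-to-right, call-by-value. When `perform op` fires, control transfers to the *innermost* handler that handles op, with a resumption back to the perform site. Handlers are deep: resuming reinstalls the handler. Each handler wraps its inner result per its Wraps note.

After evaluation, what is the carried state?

Answer: 2

Step-by-step:
get @ H1 ⇒ 2
get @ H1 ⇒ 2
H0 returns 12
H1 returns (12, 2)
= (12, 2)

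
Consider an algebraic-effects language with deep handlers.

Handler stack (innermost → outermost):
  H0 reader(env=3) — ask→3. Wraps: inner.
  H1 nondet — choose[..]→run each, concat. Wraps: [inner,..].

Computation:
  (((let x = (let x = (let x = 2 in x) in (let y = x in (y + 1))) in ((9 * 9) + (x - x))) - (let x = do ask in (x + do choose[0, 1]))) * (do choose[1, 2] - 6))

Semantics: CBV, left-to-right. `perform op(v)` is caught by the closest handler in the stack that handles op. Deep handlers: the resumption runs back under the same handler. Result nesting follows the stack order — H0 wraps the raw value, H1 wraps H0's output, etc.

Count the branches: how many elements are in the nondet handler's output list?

Answer: 4

Working:
ask @ H0 ⇒ 3
choose[0, 1] @ H1
  branch[0] choose=0:
    choose[1, 2] @ H1
      branch[0] choose=1:
        H0 returns -390
        H1 returns [-390]
      branch[1] choose=2:
        H0 returns -312
        H1 returns [-312]
  branch[1] choose=1:
    choose[1, 2] @ H1
      branch[0] choose=1:
        H0 returns -385
        H1 returns [-385]
      branch[1] choose=2:
        H0 returns -308
        H1 returns [-308]
= [-390, -312, -385, -308]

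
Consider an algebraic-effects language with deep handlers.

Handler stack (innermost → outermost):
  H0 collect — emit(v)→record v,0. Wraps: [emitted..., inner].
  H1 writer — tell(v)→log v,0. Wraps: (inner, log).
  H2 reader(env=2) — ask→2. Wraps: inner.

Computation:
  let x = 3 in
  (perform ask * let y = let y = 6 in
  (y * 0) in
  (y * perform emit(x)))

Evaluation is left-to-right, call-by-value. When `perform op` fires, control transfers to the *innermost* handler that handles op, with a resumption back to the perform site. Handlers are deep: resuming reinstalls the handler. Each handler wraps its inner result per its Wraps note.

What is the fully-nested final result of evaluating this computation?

Answer: ([3, 0], ())

Working:
ask @ H2 ⇒ 2
emit(3) @ H0 ⇒ out+=3
H0 returns [3, 0]
H1 returns ([3, 0], ())
H2 returns ([3, 0], ())
= ([3, 0], ())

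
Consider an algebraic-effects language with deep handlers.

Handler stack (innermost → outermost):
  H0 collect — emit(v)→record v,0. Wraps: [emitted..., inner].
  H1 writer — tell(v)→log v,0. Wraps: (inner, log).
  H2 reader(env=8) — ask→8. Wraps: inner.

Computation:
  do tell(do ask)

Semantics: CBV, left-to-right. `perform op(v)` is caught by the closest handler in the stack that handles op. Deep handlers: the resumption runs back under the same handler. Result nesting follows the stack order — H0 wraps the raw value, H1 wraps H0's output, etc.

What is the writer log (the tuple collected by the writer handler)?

Evaluation trace:
ask @ H2 ⇒ 8
tell(8) @ H1 ⇒ log+=8
H0 returns [0]
H1 returns ([0], (8))
H2 returns ([0], (8))
= ([0], (8))

Answer: (8)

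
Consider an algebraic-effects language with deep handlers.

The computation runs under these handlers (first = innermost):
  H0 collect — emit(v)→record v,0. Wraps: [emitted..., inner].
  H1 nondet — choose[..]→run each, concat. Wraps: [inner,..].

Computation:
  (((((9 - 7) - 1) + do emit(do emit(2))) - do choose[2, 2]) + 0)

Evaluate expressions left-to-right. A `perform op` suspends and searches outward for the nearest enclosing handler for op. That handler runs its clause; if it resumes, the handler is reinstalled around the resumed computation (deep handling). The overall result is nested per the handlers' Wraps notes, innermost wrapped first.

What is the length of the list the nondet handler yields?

Evaluation trace:
emit(2) @ H0 ⇒ out+=2
emit(0) @ H0 ⇒ out+=0
choose[2, 2] @ H1
  branch[0] choose=2:
    H0 returns [2, 0, -1]
    H1 returns [[2, 0, -1]]
  branch[1] choose=2:
    H0 returns [2, 0, -1]
    H1 returns [[2, 0, -1]]
= [[2, 0, -1], [2, 0, -1]]

Answer: 2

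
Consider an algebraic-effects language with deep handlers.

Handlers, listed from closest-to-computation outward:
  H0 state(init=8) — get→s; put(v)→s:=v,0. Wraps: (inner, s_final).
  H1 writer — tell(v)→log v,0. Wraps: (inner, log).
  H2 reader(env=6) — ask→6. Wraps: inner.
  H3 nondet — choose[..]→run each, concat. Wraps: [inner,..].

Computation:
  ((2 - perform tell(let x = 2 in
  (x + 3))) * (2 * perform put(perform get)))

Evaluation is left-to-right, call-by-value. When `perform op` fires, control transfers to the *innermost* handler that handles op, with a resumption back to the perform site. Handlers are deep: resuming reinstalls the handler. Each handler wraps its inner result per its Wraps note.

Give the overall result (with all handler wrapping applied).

Answer: [((0, 8), (5))]

Evaluation trace:
tell(5) @ H1 ⇒ log+=5
get @ H0 ⇒ 8
put(8) @ H0 ⇒ s:=8
H0 returns (0, 8)
H1 returns ((0, 8), (5))
H2 returns ((0, 8), (5))
H3 returns [((0, 8), (5))]
= [((0, 8), (5))]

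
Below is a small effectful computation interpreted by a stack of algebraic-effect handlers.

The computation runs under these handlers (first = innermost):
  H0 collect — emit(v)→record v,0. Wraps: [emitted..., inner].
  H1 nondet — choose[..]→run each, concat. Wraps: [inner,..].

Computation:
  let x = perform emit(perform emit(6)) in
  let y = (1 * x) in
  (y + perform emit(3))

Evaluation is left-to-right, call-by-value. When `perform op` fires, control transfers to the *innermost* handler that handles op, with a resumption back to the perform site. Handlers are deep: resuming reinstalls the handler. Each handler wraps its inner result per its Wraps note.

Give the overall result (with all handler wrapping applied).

Answer: [[6, 0, 3, 0]]

Working:
emit(6) @ H0 ⇒ out+=6
emit(0) @ H0 ⇒ out+=0
emit(3) @ H0 ⇒ out+=3
H0 returns [6, 0, 3, 0]
H1 returns [[6, 0, 3, 0]]
= [[6, 0, 3, 0]]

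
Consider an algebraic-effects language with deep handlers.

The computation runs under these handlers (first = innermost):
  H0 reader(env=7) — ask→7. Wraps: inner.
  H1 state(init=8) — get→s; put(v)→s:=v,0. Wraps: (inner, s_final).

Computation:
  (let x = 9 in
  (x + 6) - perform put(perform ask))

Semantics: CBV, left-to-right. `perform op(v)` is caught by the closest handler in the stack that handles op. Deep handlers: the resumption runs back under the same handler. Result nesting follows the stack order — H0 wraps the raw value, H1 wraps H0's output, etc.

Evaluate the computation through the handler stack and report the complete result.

Answer: (15, 7)

Step-by-step:
ask @ H0 ⇒ 7
put(7) @ H1 ⇒ s:=7
H0 returns 15
H1 returns (15, 7)
= (15, 7)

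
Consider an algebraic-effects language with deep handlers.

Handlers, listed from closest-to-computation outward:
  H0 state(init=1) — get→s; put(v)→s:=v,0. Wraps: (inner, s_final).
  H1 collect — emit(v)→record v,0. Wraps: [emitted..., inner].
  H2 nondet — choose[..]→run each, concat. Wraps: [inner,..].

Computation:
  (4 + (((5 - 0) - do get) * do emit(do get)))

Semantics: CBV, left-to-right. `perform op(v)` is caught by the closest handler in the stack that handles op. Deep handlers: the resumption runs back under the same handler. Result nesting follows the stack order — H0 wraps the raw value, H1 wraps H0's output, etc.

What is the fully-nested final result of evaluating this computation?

Answer: [[1, (4, 1)]]

Working:
get @ H0 ⇒ 1
get @ H0 ⇒ 1
emit(1) @ H1 ⇒ out+=1
H0 returns (4, 1)
H1 returns [1, (4, 1)]
H2 returns [[1, (4, 1)]]
= [[1, (4, 1)]]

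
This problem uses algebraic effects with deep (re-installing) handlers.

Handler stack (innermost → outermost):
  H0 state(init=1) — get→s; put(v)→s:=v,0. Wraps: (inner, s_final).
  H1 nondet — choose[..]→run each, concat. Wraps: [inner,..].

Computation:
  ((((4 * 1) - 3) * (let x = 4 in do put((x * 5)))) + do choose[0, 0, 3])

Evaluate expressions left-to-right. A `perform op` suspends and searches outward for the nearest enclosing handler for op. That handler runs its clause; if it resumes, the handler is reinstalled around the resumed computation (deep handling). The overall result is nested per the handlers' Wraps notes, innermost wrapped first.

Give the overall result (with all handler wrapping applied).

Answer: [(0, 20), (0, 20), (3, 20)]

Working:
put(20) @ H0 ⇒ s:=20
choose[0, 0, 3] @ H1
  branch[0] choose=0:
    H0 returns (0, 20)
    H1 returns [(0, 20)]
  branch[1] choose=0:
    H0 returns (0, 20)
    H1 returns [(0, 20)]
  branch[2] choose=3:
    H0 returns (3, 20)
    H1 returns [(3, 20)]
= [(0, 20), (0, 20), (3, 20)]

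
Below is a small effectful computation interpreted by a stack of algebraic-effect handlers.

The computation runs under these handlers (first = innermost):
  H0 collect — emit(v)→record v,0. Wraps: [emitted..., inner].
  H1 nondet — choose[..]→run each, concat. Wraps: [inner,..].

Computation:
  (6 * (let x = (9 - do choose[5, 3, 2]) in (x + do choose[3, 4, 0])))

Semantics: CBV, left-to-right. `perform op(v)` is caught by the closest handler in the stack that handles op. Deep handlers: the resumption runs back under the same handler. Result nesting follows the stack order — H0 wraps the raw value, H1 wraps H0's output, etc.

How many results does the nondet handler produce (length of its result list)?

Answer: 9

Evaluation trace:
choose[5, 3, 2] @ H1
  branch[0] choose=5:
    choose[3, 4, 0] @ H1
      branch[0] choose=3:
        H0 returns [42]
        H1 returns [[42]]
      branch[1] choose=4:
        H0 returns [48]
        H1 returns [[48]]
      branch[2] choose=0:
        H0 returns [24]
        H1 returns [[24]]
  branch[1] choose=3:
    choose[3, 4, 0] @ H1
      branch[0] choose=3:
        H0 returns [54]
        H1 returns [[54]]
      branch[1] choose=4:
        H0 returns [60]
        H1 returns [[60]]
      branch[2] choose=0:
        H0 returns [36]
        H1 returns [[36]]
  branch[2] choose=2:
    choose[3, 4, 0] @ H1
      branch[0] choose=3:
        H0 returns [60]
        H1 returns [[60]]
      branch[1] choose=4:
        H0 returns [66]
        H1 returns [[66]]
      branch[2] choose=0:
        H0 returns [42]
        H1 returns [[42]]
= [[42], [48], [24], [54], [60], [36], [60], [66], [42]]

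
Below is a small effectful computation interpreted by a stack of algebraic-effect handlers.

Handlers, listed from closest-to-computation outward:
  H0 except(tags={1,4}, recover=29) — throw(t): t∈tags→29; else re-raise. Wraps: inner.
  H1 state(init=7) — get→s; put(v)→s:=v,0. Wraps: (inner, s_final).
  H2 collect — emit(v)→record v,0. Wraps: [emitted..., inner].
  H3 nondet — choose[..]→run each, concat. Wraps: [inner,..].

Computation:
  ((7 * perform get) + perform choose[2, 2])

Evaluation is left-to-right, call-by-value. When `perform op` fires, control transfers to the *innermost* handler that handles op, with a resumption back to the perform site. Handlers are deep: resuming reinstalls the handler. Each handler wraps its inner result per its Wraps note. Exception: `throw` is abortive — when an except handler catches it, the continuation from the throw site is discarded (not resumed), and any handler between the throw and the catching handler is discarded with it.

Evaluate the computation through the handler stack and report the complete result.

Answer: [[(51, 7)], [(51, 7)]]

Step-by-step:
get @ H1 ⇒ 7
choose[2, 2] @ H3
  branch[0] choose=2:
    H0 returns 51
    H1 returns (51, 7)
    H2 returns [(51, 7)]
    H3 returns [[(51, 7)]]
  branch[1] choose=2:
    H0 returns 51
    H1 returns (51, 7)
    H2 returns [(51, 7)]
    H3 returns [[(51, 7)]]
= [[(51, 7)], [(51, 7)]]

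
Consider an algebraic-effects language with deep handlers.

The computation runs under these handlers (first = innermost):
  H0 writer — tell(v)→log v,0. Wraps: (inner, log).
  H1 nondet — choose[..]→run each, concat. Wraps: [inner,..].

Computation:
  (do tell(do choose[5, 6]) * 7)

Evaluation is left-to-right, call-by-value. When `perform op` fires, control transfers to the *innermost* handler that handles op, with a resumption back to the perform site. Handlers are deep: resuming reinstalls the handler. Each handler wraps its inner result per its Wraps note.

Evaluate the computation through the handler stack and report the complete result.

Evaluation trace:
choose[5, 6] @ H1
  branch[0] choose=5:
    tell(5) @ H0 ⇒ log+=5
    H0 returns (0, (5))
    H1 returns [(0, (5))]
  branch[1] choose=6:
    tell(6) @ H0 ⇒ log+=6
    H0 returns (0, (6))
    H1 returns [(0, (6))]
= [(0, (5)), (0, (6))]

Answer: [(0, (5)), (0, (6))]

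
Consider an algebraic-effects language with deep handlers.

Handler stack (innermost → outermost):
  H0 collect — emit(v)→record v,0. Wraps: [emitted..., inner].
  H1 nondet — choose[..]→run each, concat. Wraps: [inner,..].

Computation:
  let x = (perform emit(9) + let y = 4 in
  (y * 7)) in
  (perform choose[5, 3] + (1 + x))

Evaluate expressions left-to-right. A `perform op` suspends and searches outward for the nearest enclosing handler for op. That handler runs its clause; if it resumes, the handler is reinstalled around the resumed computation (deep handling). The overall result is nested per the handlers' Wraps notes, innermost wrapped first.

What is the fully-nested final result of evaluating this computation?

Answer: [[9, 34], [9, 32]]

Evaluation trace:
emit(9) @ H0 ⇒ out+=9
choose[5, 3] @ H1
  branch[0] choose=5:
    H0 returns [9, 34]
    H1 returns [[9, 34]]
  branch[1] choose=3:
    H0 returns [9, 32]
    H1 returns [[9, 32]]
= [[9, 34], [9, 32]]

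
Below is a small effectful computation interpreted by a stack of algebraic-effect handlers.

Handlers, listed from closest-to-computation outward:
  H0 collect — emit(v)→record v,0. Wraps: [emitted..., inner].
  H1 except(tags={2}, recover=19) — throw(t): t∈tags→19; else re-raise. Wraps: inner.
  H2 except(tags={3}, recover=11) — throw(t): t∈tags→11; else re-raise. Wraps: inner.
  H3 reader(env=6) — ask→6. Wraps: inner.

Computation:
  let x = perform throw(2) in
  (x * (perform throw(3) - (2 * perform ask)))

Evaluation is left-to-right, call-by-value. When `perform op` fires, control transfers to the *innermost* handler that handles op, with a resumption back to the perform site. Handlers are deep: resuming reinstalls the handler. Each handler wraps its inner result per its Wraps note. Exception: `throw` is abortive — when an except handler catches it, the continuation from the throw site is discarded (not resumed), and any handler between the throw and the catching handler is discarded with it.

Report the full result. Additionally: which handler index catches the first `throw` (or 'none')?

Evaluation trace:
throw(2) @ H1 caught ⇒ 19
H2 returns 19
H3 returns 19
= 19

Answer: 19 ; first throw caught by: H1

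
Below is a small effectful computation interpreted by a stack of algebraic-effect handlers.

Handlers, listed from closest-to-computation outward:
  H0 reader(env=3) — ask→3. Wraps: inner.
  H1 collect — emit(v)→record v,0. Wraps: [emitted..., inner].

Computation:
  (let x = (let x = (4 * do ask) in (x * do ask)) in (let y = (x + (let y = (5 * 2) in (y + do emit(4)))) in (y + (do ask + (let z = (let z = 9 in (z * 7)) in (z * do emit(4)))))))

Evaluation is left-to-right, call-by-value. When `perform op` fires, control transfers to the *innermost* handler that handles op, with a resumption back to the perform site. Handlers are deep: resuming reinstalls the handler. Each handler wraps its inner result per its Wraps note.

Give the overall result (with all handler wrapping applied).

Step-by-step:
ask @ H0 ⇒ 3
ask @ H0 ⇒ 3
emit(4) @ H1 ⇒ out+=4
ask @ H0 ⇒ 3
emit(4) @ H1 ⇒ out+=4
H0 returns 49
H1 returns [4, 4, 49]
= [4, 4, 49]

Answer: [4, 4, 49]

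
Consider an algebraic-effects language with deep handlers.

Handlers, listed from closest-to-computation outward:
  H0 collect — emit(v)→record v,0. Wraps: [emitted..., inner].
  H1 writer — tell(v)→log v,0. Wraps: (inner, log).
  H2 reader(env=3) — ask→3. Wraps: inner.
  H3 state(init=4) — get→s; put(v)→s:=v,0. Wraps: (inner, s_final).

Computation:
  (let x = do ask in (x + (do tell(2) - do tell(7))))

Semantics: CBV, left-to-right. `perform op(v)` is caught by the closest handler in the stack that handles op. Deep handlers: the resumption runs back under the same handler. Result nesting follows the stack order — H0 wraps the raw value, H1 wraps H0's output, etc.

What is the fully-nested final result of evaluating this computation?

Answer: (([3], (2, 7)), 4)

Working:
ask @ H2 ⇒ 3
tell(2) @ H1 ⇒ log+=2
tell(7) @ H1 ⇒ log+=7
H0 returns [3]
H1 returns ([3], (2, 7))
H2 returns ([3], (2, 7))
H3 returns (([3], (2, 7)), 4)
= (([3], (2, 7)), 4)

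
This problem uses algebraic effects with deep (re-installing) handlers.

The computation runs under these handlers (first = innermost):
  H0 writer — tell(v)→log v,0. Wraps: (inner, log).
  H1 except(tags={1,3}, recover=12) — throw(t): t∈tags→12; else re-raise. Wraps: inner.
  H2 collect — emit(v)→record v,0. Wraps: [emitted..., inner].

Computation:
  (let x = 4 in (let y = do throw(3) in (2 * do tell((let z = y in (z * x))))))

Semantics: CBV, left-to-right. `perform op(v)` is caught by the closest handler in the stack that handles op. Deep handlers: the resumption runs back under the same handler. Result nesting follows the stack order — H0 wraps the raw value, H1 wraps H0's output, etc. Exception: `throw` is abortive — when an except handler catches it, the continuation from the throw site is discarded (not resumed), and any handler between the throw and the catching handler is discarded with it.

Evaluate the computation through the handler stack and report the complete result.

Working:
throw(3) @ H1 caught ⇒ 12
H2 returns [12]
= [12]

Answer: [12]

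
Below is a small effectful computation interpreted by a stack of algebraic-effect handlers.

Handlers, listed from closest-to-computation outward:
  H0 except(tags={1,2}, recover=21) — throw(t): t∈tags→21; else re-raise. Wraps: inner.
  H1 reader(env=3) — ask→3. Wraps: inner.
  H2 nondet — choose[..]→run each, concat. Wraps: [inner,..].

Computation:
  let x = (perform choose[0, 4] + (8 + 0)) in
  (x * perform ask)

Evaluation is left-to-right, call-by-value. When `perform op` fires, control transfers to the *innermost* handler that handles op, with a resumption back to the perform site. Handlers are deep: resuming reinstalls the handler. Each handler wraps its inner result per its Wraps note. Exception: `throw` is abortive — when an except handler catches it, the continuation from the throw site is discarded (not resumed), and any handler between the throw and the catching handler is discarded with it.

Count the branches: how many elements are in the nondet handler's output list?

Answer: 2

Working:
choose[0, 4] @ H2
  branch[0] choose=0:
    ask @ H1 ⇒ 3
    H0 returns 24
    H1 returns 24
    H2 returns [24]
  branch[1] choose=4:
    ask @ H1 ⇒ 3
    H0 returns 36
    H1 returns 36
    H2 returns [36]
= [24, 36]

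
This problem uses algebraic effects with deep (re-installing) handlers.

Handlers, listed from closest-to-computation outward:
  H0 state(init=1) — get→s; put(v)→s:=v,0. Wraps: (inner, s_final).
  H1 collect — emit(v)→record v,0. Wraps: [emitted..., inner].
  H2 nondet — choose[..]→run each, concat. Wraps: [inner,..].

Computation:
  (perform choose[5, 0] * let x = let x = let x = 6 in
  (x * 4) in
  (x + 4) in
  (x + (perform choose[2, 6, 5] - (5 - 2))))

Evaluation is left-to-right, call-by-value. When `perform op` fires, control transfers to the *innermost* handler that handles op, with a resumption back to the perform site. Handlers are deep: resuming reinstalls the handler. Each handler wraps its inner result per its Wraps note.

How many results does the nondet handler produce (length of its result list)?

Evaluation trace:
choose[5, 0] @ H2
  branch[0] choose=5:
    choose[2, 6, 5] @ H2
      branch[0] choose=2:
        H0 returns (135, 1)
        H1 returns [(135, 1)]
        H2 returns [[(135, 1)]]
      branch[1] choose=6:
        H0 returns (155, 1)
        H1 returns [(155, 1)]
        H2 returns [[(155, 1)]]
      branch[2] choose=5:
        H0 returns (150, 1)
        H1 returns [(150, 1)]
        H2 returns [[(150, 1)]]
  branch[1] choose=0:
    choose[2, 6, 5] @ H2
      branch[0] choose=2:
        H0 returns (0, 1)
        H1 returns [(0, 1)]
        H2 returns [[(0, 1)]]
      branch[1] choose=6:
        H0 returns (0, 1)
        H1 returns [(0, 1)]
        H2 returns [[(0, 1)]]
      branch[2] choose=5:
        H0 returns (0, 1)
        H1 returns [(0, 1)]
        H2 returns [[(0, 1)]]
= [[(135, 1)], [(155, 1)], [(150, 1)], [(0, 1)], [(0, 1)], [(0, 1)]]

Answer: 6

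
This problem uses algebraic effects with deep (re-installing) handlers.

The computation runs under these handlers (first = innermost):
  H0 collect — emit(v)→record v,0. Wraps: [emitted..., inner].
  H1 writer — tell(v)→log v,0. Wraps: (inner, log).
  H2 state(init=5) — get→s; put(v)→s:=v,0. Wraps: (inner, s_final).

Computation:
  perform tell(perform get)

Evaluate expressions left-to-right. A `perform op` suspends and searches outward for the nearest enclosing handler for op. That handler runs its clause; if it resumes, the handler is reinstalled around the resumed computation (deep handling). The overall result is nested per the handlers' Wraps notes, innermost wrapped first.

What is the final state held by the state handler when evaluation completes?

Answer: 5

Step-by-step:
get @ H2 ⇒ 5
tell(5) @ H1 ⇒ log+=5
H0 returns [0]
H1 returns ([0], (5))
H2 returns (([0], (5)), 5)
= (([0], (5)), 5)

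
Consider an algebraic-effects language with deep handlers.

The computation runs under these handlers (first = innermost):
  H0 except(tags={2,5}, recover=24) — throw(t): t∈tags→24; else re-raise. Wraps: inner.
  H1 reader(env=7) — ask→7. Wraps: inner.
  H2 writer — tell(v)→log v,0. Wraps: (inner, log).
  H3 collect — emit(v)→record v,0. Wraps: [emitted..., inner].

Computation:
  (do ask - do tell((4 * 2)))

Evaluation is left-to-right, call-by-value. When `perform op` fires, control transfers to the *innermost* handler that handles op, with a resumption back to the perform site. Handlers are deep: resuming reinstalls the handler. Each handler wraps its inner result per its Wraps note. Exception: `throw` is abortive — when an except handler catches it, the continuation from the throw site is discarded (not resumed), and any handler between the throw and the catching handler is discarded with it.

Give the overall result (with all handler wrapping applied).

Answer: [(7, (8))]

Step-by-step:
ask @ H1 ⇒ 7
tell(8) @ H2 ⇒ log+=8
H0 returns 7
H1 returns 7
H2 returns (7, (8))
H3 returns [(7, (8))]
= [(7, (8))]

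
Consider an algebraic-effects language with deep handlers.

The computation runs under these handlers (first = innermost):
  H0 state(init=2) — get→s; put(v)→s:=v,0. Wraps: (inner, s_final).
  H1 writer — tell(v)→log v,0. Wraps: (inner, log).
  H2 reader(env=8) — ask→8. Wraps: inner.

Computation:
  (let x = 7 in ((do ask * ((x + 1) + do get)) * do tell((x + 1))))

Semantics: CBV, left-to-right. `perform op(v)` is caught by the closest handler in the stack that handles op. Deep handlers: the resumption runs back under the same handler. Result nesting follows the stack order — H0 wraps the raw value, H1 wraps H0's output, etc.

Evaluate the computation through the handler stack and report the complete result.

Answer: ((0, 2), (8))

Working:
ask @ H2 ⇒ 8
get @ H0 ⇒ 2
tell(8) @ H1 ⇒ log+=8
H0 returns (0, 2)
H1 returns ((0, 2), (8))
H2 returns ((0, 2), (8))
= ((0, 2), (8))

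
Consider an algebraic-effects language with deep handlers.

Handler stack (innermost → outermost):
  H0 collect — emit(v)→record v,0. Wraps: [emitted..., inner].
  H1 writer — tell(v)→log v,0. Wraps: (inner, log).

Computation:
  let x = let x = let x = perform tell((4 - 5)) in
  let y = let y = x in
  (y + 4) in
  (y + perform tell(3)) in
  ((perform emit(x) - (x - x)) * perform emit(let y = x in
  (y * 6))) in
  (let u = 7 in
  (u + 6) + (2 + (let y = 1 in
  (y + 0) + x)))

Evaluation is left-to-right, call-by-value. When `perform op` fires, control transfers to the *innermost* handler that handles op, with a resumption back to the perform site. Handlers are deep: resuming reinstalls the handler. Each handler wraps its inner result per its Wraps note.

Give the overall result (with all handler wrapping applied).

Evaluation trace:
tell(-1) @ H1 ⇒ log+=-1
tell(3) @ H1 ⇒ log+=3
emit(4) @ H0 ⇒ out+=4
emit(24) @ H0 ⇒ out+=24
H0 returns [4, 24, 16]
H1 returns ([4, 24, 16], (-1, 3))
= ([4, 24, 16], (-1, 3))

Answer: ([4, 24, 16], (-1, 3))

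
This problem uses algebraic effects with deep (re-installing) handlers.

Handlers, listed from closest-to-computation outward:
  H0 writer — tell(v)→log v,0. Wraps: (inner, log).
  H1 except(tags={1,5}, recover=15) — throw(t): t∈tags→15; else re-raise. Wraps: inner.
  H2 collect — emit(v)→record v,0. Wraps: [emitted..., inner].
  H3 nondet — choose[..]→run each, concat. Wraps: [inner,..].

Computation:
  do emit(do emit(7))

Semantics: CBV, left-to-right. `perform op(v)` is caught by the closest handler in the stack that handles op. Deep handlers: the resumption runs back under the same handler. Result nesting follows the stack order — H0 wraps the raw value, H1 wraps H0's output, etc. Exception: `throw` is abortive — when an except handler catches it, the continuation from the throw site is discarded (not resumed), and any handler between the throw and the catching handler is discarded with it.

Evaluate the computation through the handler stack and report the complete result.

Answer: [[7, 0, (0, ())]]

Working:
emit(7) @ H2 ⇒ out+=7
emit(0) @ H2 ⇒ out+=0
H0 returns (0, ())
H1 returns (0, ())
H2 returns [7, 0, (0, ())]
H3 returns [[7, 0, (0, ())]]
= [[7, 0, (0, ())]]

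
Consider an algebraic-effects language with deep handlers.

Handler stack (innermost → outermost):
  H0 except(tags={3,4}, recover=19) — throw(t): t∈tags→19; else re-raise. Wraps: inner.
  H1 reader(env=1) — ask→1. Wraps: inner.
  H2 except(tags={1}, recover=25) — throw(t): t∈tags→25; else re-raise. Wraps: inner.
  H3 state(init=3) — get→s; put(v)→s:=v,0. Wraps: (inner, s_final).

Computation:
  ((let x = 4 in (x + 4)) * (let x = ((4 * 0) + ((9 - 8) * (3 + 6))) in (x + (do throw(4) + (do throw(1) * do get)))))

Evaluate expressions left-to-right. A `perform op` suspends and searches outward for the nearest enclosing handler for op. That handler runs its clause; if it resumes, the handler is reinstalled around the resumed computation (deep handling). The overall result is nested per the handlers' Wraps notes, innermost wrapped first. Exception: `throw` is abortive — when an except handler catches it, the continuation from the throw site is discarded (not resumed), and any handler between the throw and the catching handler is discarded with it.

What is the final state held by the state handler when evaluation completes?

Working:
throw(4) @ H0 caught ⇒ 19
H1 returns 19
H2 returns 19
H3 returns (19, 3)
= (19, 3)

Answer: 3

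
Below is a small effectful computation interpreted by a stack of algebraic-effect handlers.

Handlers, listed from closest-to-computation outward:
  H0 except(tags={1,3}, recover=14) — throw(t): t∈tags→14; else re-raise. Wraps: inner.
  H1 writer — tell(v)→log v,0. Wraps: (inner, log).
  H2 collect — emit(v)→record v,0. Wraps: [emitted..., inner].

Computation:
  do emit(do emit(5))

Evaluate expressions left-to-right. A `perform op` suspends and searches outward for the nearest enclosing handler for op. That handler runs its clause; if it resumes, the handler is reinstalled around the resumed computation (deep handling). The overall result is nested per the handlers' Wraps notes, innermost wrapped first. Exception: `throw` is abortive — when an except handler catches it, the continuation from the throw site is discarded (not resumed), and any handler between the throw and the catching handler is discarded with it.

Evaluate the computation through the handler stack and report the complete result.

Evaluation trace:
emit(5) @ H2 ⇒ out+=5
emit(0) @ H2 ⇒ out+=0
H0 returns 0
H1 returns (0, ())
H2 returns [5, 0, (0, ())]
= [5, 0, (0, ())]

Answer: [5, 0, (0, ())]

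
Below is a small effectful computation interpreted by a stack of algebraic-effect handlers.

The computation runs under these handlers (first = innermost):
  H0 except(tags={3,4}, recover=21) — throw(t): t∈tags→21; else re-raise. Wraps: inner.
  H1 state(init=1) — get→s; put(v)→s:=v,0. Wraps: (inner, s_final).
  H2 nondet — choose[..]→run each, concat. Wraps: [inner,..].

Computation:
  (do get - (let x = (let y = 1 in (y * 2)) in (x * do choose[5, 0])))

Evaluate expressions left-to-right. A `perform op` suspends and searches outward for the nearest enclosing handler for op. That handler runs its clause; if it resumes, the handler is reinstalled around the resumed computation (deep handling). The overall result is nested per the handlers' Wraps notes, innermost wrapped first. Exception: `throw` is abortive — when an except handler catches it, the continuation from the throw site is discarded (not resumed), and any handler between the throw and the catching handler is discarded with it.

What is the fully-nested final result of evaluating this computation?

Answer: [(-9, 1), (1, 1)]

Working:
get @ H1 ⇒ 1
choose[5, 0] @ H2
  branch[0] choose=5:
    H0 returns -9
    H1 returns (-9, 1)
    H2 returns [(-9, 1)]
  branch[1] choose=0:
    H0 returns 1
    H1 returns (1, 1)
    H2 returns [(1, 1)]
= [(-9, 1), (1, 1)]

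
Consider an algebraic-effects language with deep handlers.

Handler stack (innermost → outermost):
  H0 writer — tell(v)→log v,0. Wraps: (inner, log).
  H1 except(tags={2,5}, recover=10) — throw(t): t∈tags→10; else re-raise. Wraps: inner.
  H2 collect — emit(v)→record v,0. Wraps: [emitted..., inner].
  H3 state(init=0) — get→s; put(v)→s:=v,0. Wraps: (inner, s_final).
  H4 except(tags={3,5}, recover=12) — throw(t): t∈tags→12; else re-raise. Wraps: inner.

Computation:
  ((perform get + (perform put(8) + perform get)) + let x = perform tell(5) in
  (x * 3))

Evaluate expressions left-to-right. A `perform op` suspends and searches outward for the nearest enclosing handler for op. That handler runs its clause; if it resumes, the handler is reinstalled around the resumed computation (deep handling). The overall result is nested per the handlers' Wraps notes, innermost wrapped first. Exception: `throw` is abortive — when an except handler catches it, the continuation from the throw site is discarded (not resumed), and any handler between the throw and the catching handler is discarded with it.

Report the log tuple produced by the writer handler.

Evaluation trace:
get @ H3 ⇒ 0
put(8) @ H3 ⇒ s:=8
get @ H3 ⇒ 8
tell(5) @ H0 ⇒ log+=5
H0 returns (8, (5))
H1 returns (8, (5))
H2 returns [(8, (5))]
H3 returns ([(8, (5))], 8)
H4 returns ([(8, (5))], 8)
= ([(8, (5))], 8)

Answer: (5)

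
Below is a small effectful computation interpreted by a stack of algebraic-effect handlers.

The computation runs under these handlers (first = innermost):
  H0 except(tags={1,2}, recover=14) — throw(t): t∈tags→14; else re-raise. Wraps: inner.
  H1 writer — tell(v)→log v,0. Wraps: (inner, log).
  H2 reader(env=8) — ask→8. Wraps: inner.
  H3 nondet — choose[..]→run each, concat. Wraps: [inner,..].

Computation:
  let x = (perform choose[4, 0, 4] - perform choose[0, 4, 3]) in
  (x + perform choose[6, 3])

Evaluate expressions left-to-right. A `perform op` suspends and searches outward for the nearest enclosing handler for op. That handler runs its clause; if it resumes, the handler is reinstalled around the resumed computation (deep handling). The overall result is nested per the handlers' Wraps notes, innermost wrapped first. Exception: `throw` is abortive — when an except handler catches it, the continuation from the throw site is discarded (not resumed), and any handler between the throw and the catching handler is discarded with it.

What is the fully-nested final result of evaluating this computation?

Step-by-step:
choose[4, 0, 4] @ H3
  branch[0] choose=4:
    choose[0, 4, 3] @ H3
      branch[0] choose=0:
        choose[6, 3] @ H3
          branch[0] choose=6:
            H0 returns 10
            H1 returns (10, ())
            H2 returns (10, ())
            H3 returns [(10, ())]
          branch[1] choose=3:
            H0 returns 7
            H1 returns (7, ())
            H2 returns (7, ())
            H3 returns [(7, ())]
      branch[1] choose=4:
        choose[6, 3] @ H3
          branch[0] choose=6:
            H0 returns 6
            H1 returns (6, ())
            H2 returns (6, ())
            H3 returns [(6, ())]
          branch[1] choose=3:
            H0 returns 3
            H1 returns (3, ())
            H2 returns (3, ())
            H3 returns [(3, ())]
      branch[2] choose=3:
        choose[6, 3] @ H3
          branch[0] choose=6:
            H0 returns 7
            H1 returns (7, ())
            H2 returns (7, ())
            H3 returns [(7, ())]
          branch[1] choose=3:
            H0 returns 4
            H1 returns (4, ())
            H2 returns (4, ())
            H3 returns [(4, ())]
  branch[1] choose=0:
    choose[0, 4, 3] @ H3
      branch[0] choose=0:
        choose[6, 3] @ H3
          branch[0] choose=6:
            H0 returns 6
            H1 returns (6, ())
            H2 returns (6, ())
            H3 returns [(6, ())]
          branch[1] choose=3:
            H0 returns 3
            H1 returns (3, ())
            H2 returns (3, ())
            H3 returns [(3, ())]
      branch[1] choose=4:
        choose[6, 3] @ H3
          branch[0] choose=6:
            H0 returns 2
            H1 returns (2, ())
            H2 returns (2, ())
            H3 returns [(2, ())]
          branch[1] choose=3:
            H0 returns -1
            H1 returns (-1, ())
            H2 returns (-1, ())
            H3 returns [(-1, ())]
      branch[2] choose=3:
        choose[6, 3] @ H3
          branch[0] choose=6:
            H0 returns 3
            H1 returns (3, ())
            H2 returns (3, ())
            H3 returns [(3, ())]
          branch[1] choose=3:
            H0 returns 0
            H1 returns (0, ())
            H2 returns (0, ())
            H3 returns [(0, ())]
  branch[2] choose=4:
    choose[0, 4, 3] @ H3
      branch[0] choose=0:
        choose[6, 3] @ H3
          branch[0] choose=6:
            H0 returns 10
            H1 returns (10, ())
            H2 returns (10, ())
            H3 returns [(10, ())]
          branch[1] choose=3:
            H0 returns 7
            H1 returns (7, ())
            H2 returns (7, ())
            H3 returns [(7, ())]
      branch[1] choose=4:
        choose[6, 3] @ H3
          branch[0] choose=6:
            H0 returns 6
            H1 returns (6, ())
            H2 returns (6, ())
            H3 returns [(6, ())]
          branch[1] choose=3:
            H0 returns 3
            H1 returns (3, ())
            H2 returns (3, ())
            H3 returns [(3, ())]
      branch[2] choose=3:
        choose[6, 3] @ H3
          branch[0] choose=6:
            H0 returns 7
            H1 returns (7, ())
            H2 returns (7, ())
            H3 returns [(7, ())]
          branch[1] choose=3:
            H0 returns 4
            H1 returns (4, ())
            H2 returns (4, ())
            H3 returns [(4, ())]
= [(10, ()), (7, ()), (6, ()), (3, ()), (7, ()), (4, ()), (6, ()), (3, ()), (2, ()), (-1, ()), (3, ()), (0, ()), (10, ()), (7, ()), (6, ()), (3, ()), (7, ()), (4, ())]

Answer: [(10, ()), (7, ()), (6, ()), (3, ()), (7, ()), (4, ()), (6, ()), (3, ()), (2, ()), (-1, ()), (3, ()), (0, ()), (10, ()), (7, ()), (6, ()), (3, ()), (7, ()), (4, ())]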